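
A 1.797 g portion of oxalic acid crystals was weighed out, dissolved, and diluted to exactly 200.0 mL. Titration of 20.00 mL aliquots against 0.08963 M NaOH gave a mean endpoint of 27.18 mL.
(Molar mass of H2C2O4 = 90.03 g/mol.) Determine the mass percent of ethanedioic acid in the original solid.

H2C2O4 + 2 NaOH → Na2C2O4 + 2 H2O
n(NaOH) per titration = 0.02718 × 0.08963 = 2.436 × 10^-3 mol
From the 1:2 ratio, n(H2C2O4) in each aliquot = 1/2 × 2.436 × 10^-3 = 1.218 × 10^-3 mol
n(H2C2O4) in the whole flask = 1.218 × 10^-3 × 200.0/20.00 = 0.01218 mol
mass of H2C2O4 = 0.01218 × 90.03 = 1.097 g
% H2C2O4 = 1.097 / 1.797 × 100 = 61.03 %

61.03 %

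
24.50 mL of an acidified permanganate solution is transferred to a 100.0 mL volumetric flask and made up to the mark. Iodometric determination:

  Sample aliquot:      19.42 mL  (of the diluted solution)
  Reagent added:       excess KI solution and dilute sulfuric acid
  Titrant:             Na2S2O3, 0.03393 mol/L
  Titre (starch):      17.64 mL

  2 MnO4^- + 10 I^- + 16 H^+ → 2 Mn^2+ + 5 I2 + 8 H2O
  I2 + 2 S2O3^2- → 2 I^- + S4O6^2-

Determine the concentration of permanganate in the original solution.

0.02516 mol/L

n(S2O3^2-) = 0.01764 × 0.03393 = 5.985 × 10^-4 mol
n(I2) = n(S2O3^2-)/2 = 2.993 × 10^-4 mol
From the 2:5 ratio, n(MnO4^-) in the aliquot = 2/5 × 2.993 × 10^-4 = 1.197 × 10^-4 mol
[MnO4^-]_dilute = 1.197 × 10^-4 / 0.01942 = 0.006164 mol/L
[MnO4^-]_original = 0.006164 × 100.0/24.50 = 0.02516 mol/L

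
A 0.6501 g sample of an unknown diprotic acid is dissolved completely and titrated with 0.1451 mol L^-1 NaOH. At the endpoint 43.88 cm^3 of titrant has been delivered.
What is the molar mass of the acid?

204.2 g/mol

n(NaOH) = 0.04388 L × 0.1451 mol/L = 6.367 × 10^-3 mol
From the 1:2 ratio, n(H2A) = 1/2 × 6.367 × 10^-3 = 3.183 × 10^-3 mol
M = m / n = 0.6501 g / 3.183 × 10^-3 mol = 204.2 g/mol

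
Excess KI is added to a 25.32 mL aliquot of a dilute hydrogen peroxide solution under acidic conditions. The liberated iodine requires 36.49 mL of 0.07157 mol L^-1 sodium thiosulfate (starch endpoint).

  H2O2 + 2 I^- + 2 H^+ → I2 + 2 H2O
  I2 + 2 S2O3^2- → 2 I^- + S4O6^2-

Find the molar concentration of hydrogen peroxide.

0.05157 mol/L

n(S2O3^2-) = 0.03649 × 0.07157 = 2.612 × 10^-3 mol
n(I2) = n(S2O3^2-)/2 = 1.306 × 10^-3 mol
n(H2O2) in the aliquot = 1.306 × 10^-3 mol (1:1 ratio)
[H2O2] = 1.306 × 10^-3 / 0.02532 = 0.05157 mol/L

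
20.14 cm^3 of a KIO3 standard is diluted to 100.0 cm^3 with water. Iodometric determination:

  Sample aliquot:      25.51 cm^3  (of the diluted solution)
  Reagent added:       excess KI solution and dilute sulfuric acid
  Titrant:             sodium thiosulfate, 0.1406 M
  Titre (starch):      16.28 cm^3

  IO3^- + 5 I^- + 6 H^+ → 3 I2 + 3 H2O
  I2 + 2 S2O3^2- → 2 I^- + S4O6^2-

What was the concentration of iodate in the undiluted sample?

0.07425 M

n(S2O3^2-) = 0.01628 × 0.1406 = 2.289 × 10^-3 mol
n(I2) = n(S2O3^2-)/2 = 1.144 × 10^-3 mol
From the 1:3 ratio, n(IO3^-) in the aliquot = 1/3 × 1.144 × 10^-3 = 3.815 × 10^-4 mol
[IO3^-]_dilute = 3.815 × 10^-4 / 0.02551 = 0.01495 mol/L
[IO3^-]_original = 0.01495 × 100.0/20.14 = 0.07425 mol/L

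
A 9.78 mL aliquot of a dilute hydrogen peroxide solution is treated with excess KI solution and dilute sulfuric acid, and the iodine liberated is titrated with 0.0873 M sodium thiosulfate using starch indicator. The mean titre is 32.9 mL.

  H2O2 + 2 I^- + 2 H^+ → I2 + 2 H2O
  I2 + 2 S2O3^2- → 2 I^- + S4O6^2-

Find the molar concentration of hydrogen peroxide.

n(S2O3^2-) = 0.0329 × 0.0873 = 2.87 × 10^-3 mol
n(I2) = n(S2O3^2-)/2 = 1.44 × 10^-3 mol
n(H2O2) in the aliquot = 1.44 × 10^-3 mol (1:1 ratio)
[H2O2] = 1.44 × 10^-3 / 0.00978 = 0.147 mol/L

0.147 M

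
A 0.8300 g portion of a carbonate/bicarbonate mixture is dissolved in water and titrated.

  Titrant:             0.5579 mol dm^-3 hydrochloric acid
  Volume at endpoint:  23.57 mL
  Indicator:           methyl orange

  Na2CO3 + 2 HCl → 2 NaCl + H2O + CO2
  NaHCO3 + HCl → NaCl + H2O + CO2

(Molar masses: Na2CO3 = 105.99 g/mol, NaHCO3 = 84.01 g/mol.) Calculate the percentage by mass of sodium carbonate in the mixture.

56.55 %

n(HCl) = 0.02357 × 0.5579 = 0.01315 mol
Let x = n(Na2CO3), y = n(NaHCO3).
Titrant: 2x + 1y = 0.01315;  mass: 105.99x + 84.01y = 0.8300
Solving, x = 4.429 × 10^-3 mol, y = 4.292 × 10^-3 mol
mass of Na2CO3 = 4.429 × 10^-3 × 105.99 = 0.4694 g
% Na2CO3 = 0.4694 / 0.8300 × 100 = 56.55 %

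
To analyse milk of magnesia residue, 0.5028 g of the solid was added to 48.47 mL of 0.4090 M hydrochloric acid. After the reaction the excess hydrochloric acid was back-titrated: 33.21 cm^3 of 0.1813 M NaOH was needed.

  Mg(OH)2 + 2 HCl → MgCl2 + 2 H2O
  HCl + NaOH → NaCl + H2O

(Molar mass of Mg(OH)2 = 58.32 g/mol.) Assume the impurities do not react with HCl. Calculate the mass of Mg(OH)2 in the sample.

n(HCl) added = 0.04847 × 0.4090 = 0.01982 mol
n(NaOH) used in back-titration = 0.03321 × 0.1813 = 6.021 × 10^-3 mol
n(HCl) left over = 6.021 × 10^-3 mol (1:1 ratio)
n(HCl) consumed by analyte = 0.01982 − 6.021 × 10^-3 = 0.01380 mol
From the 1:2 ratio, n(Mg(OH)2) = 1/2 × 0.01380 = 6.902 × 10^-3 mol
mass of Mg(OH)2 = 6.902 × 10^-3 × 58.32 = 0.4025 g

0.4025 g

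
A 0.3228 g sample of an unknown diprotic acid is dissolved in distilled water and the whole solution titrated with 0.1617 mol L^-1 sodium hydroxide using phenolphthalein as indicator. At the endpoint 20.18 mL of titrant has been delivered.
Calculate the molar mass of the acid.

197.8 g/mol

n(NaOH) = 0.02018 L × 0.1617 mol/L = 3.263 × 10^-3 mol
From the 1:2 ratio, n(H2A) = 1/2 × 3.263 × 10^-3 = 1.632 × 10^-3 mol
M = m / n = 0.3228 g / 1.632 × 10^-3 mol = 197.8 g/mol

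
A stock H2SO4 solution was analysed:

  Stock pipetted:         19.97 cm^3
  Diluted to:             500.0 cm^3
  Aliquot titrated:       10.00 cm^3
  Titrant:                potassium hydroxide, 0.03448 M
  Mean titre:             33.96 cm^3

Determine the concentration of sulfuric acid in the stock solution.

1.466 M

H2SO4 + 2 KOH → K2SO4 + 2 H2O
n(KOH) = 0.03396 × 0.03448 = 1.171 × 10^-3 mol
From the 1:2 ratio, n(H2SO4) in the aliquot = 1/2 × 1.171 × 10^-3 = 5.855 × 10^-4 mol
[H2SO4]_dilute = 5.855 × 10^-4 / 0.01000 = 0.05855 mol/L
Dilution factor = 500.0 / 19.97 = 25.04
[H2SO4]_stock = 0.05855 × 25.04 = 1.466 mol/L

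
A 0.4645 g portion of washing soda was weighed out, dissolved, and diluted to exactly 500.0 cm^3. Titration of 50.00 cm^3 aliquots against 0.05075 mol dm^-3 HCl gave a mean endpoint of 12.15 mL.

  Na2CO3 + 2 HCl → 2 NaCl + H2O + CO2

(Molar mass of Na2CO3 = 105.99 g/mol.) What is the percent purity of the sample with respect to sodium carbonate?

n(HCl) per titration = 0.01215 × 0.05075 = 6.166 × 10^-4 mol
From the 1:2 ratio, n(Na2CO3) in each aliquot = 1/2 × 6.166 × 10^-4 = 3.083 × 10^-4 mol
n(Na2CO3) in the whole flask = 3.083 × 10^-4 × 500.0/50.00 = 3.083 × 10^-3 mol
mass of Na2CO3 = 3.083 × 10^-3 × 105.99 = 0.3268 g
% Na2CO3 = 0.3268 / 0.4645 × 100 = 70.35 %

70.35 %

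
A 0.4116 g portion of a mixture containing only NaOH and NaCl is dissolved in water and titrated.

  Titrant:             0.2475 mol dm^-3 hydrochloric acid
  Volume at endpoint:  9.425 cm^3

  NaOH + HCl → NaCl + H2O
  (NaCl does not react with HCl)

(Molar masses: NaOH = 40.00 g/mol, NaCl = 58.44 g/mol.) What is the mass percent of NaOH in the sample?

22.67 %

n(HCl) = 0.009425 × 0.2475 = 2.333 × 10^-3 mol
Let x = n(NaOH), y = n(NaCl).
Titrant: 1x = 2.333 × 10^-3;  mass: 40.00x + 58.44y = 0.4116
Solving, x = 2.333 × 10^-3 mol, y = 5.446 × 10^-3 mol
mass of NaOH = 2.333 × 10^-3 × 40.00 = 0.09331 g
% NaOH = 0.09331 / 0.4116 × 100 = 22.67 %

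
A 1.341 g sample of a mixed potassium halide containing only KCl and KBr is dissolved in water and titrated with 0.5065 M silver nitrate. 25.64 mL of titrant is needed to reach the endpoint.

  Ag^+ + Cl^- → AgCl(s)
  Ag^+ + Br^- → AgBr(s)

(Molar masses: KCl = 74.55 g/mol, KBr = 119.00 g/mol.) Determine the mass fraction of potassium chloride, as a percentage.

n(AgNO3) = 0.02564 × 0.5065 = 0.01299 mol
Let x = n(KCl), y = n(KBr).
Titrant: 1x + 1y = 0.01299;  mass: 74.55x + 119.00y = 1.341
Solving, x = 4.599 × 10^-3 mol, y = 8.388 × 10^-3 mol
mass of KCl = 4.599 × 10^-3 × 74.55 = 0.3428 g
% KCl = 0.3428 / 1.341 × 100 = 25.57 %

25.57 %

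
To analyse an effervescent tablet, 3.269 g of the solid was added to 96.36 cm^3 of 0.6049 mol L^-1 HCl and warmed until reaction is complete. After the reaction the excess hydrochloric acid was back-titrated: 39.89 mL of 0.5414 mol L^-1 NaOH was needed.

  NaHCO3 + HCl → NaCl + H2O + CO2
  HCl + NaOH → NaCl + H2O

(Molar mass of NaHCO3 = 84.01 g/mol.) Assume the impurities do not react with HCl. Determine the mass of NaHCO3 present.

n(HCl) added = 0.09636 × 0.6049 = 0.05829 mol
n(NaOH) used in back-titration = 0.03989 × 0.5414 = 0.02160 mol
n(HCl) left over = 0.02160 mol (1:1 ratio)
n(HCl) consumed by analyte = 0.05829 − 0.02160 = 0.03669 mol
n(NaHCO3) = 0.03669 mol (1:1 ratio)
mass of NaHCO3 = 0.03669 × 84.01 = 3.082 g

3.082 g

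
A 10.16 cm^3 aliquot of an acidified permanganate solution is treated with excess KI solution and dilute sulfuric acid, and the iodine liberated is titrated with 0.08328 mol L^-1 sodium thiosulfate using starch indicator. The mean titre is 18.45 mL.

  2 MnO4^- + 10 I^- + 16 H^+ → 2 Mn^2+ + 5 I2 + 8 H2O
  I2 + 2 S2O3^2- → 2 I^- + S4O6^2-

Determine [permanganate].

0.03025 mol/L

n(S2O3^2-) = 0.01845 × 0.08328 = 1.537 × 10^-3 mol
n(I2) = n(S2O3^2-)/2 = 7.683 × 10^-4 mol
From the 2:5 ratio, n(MnO4^-) in the aliquot = 2/5 × 7.683 × 10^-4 = 3.073 × 10^-4 mol
[MnO4^-] = 3.073 × 10^-4 / 0.01016 = 0.03025 mol/L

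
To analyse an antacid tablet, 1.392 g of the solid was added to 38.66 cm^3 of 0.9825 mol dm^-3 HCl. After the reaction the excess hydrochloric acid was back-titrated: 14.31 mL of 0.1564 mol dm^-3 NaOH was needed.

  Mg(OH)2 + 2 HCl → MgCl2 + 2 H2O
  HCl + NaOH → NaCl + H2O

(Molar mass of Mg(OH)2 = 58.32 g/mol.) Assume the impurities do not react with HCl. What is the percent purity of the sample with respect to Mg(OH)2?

74.88 %

n(HCl) added = 0.03866 × 0.9825 = 0.03798 mol
n(NaOH) used in back-titration = 0.01431 × 0.1564 = 2.238 × 10^-3 mol
n(HCl) left over = 2.238 × 10^-3 mol (1:1 ratio)
n(HCl) consumed by analyte = 0.03798 − 2.238 × 10^-3 = 0.03575 mol
From the 1:2 ratio, n(Mg(OH)2) = 1/2 × 0.03575 = 0.01787 mol
mass of Mg(OH)2 = 0.01787 × 58.32 = 1.042 g
% Mg(OH)2 = 1.042 / 1.392 × 100 = 74.88 %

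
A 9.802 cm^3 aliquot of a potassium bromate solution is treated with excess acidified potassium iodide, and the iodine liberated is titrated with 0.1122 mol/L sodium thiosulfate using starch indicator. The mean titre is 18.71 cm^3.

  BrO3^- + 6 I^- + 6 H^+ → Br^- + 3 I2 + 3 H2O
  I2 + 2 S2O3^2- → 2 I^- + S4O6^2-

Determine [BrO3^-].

0.03569 mol/L

n(S2O3^2-) = 0.01871 × 0.1122 = 2.099 × 10^-3 mol
n(I2) = n(S2O3^2-)/2 = 1.050 × 10^-3 mol
From the 1:3 ratio, n(BrO3^-) in the aliquot = 1/3 × 1.050 × 10^-3 = 3.499 × 10^-4 mol
[BrO3^-] = 3.499 × 10^-4 / 0.009802 = 0.03569 mol/L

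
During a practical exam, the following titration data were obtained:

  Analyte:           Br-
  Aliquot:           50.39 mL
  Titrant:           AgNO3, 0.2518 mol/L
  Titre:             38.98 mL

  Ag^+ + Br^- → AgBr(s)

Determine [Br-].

0.1948 mol/L

n(AgNO3) = 0.03898 L × 0.2518 mol/L = 9.815 × 10^-3 mol
n(Br-) = 9.815 × 10^-3 mol (1:1 mole ratio)
[Br-] = 9.815 × 10^-3 mol / 0.05039 L = 0.1948 mol/L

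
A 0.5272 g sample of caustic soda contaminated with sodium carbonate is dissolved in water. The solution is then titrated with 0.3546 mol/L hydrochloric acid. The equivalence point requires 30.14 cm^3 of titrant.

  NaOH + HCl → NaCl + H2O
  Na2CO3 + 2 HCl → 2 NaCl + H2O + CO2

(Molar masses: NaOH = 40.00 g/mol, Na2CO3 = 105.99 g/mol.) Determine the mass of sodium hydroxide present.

0.1206 g

n(HCl) = 0.03014 × 0.3546 = 0.01069 mol
Let x = n(NaOH), y = n(Na2CO3).
Titrant: 1x + 2y = 0.01069;  mass: 40.00x + 105.99y = 0.5272
Solving, x = 3.016 × 10^-3 mol, y = 3.836 × 10^-3 mol
mass of NaOH = 3.016 × 10^-3 × 40.00 = 0.1206 g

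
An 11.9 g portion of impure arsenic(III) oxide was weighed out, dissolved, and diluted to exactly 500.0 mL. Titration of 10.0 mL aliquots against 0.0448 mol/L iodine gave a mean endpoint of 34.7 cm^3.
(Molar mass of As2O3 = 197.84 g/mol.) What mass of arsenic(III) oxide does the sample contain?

7.69 g

As2O3 + 2 I2 + 2 H2O → As2O5 + 4 HI
n(I2) per titration = 0.0347 × 0.0448 = 1.55 × 10^-3 mol
From the 1:2 ratio, n(As2O3) in each aliquot = 1/2 × 1.55 × 10^-3 = 7.77 × 10^-4 mol
n(As2O3) in the whole flask = 7.77 × 10^-4 × 500.0/10.0 = 0.0389 mol
mass of As2O3 = 0.0389 × 197.84 = 7.69 g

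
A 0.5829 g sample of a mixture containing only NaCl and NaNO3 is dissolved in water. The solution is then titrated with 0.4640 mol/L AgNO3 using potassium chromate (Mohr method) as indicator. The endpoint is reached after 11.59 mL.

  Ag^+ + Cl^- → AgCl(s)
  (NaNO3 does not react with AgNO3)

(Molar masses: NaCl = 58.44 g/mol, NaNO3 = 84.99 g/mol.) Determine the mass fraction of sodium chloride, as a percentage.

53.92 %

n(AgNO3) = 0.01159 × 0.4640 = 5.378 × 10^-3 mol
Let x = n(NaCl), y = n(NaNO3).
Titrant: 1x = 5.378 × 10^-3;  mass: 58.44x + 84.99y = 0.5829
Solving, x = 5.378 × 10^-3 mol, y = 3.161 × 10^-3 mol
mass of NaCl = 5.378 × 10^-3 × 58.44 = 0.3143 g
% NaCl = 0.3143 / 0.5829 × 100 = 53.92 %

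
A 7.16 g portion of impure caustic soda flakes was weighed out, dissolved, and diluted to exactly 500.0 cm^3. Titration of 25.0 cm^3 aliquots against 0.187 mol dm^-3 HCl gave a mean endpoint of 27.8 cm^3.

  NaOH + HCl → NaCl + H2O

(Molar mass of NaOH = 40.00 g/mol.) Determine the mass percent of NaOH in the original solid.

n(HCl) per titration = 0.0278 × 0.187 = 5.20 × 10^-3 mol
n(NaOH) in each aliquot = 5.20 × 10^-3 mol (1:1 ratio)
n(NaOH) in the whole flask = 5.20 × 10^-3 × 500.0/25.0 = 0.104 mol
mass of NaOH = 0.104 × 40.00 = 4.16 g
% NaOH = 4.16 / 7.16 × 100 = 58.1 %

58.1 %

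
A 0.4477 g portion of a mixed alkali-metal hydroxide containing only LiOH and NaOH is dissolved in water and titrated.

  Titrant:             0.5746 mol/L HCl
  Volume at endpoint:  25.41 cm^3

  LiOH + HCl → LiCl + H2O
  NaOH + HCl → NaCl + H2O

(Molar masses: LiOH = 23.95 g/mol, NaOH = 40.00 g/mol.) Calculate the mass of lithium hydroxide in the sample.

0.2034 g

n(HCl) = 0.02541 × 0.5746 = 0.01460 mol
Let x = n(LiOH), y = n(NaOH).
Titrant: 1x + 1y = 0.01460;  mass: 23.95x + 40.00y = 0.4477
Solving, x = 8.494 × 10^-3 mol, y = 6.107 × 10^-3 mol
mass of LiOH = 8.494 × 10^-3 × 23.95 = 0.2034 g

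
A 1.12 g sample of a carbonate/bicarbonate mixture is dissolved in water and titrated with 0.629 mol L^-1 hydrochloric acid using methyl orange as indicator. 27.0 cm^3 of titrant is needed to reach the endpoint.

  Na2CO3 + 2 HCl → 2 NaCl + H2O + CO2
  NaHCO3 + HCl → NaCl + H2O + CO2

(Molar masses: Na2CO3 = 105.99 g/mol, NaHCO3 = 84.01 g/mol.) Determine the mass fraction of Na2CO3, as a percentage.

46.8 %

n(HCl) = 0.0270 × 0.629 = 0.0170 mol
Let x = n(Na2CO3), y = n(NaHCO3).
Titrant: 2x + 1y = 0.0170;  mass: 105.99x + 84.01y = 1.12
Solving, x = 4.95 × 10^-3 mol, y = 7.09 × 10^-3 mol
mass of Na2CO3 = 4.95 × 10^-3 × 105.99 = 0.524 g
% Na2CO3 = 0.524 / 1.12 × 100 = 46.8 %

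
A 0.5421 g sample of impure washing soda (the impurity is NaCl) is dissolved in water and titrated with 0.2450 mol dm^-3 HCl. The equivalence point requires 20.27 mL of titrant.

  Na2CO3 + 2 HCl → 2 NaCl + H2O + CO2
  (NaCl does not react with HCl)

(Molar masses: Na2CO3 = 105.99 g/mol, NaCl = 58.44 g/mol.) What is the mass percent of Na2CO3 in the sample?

n(HCl) = 0.02027 × 0.2450 = 4.966 × 10^-3 mol
Let x = n(Na2CO3), y = n(NaCl).
Titrant: 2x = 4.966 × 10^-3;  mass: 105.99x + 58.44y = 0.5421
Solving, x = 2.483 × 10^-3 mol, y = 4.773 × 10^-3 mol
mass of Na2CO3 = 2.483 × 10^-3 × 105.99 = 0.2632 g
% Na2CO3 = 0.2632 / 0.5421 × 100 = 48.55 %

48.55 %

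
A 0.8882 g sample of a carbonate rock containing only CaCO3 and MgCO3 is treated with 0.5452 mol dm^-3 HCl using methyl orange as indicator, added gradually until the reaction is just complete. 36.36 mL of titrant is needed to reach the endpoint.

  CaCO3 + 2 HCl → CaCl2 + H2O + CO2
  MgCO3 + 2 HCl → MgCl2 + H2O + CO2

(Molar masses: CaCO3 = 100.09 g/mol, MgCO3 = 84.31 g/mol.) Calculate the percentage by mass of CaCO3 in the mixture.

n(HCl) = 0.03636 × 0.5452 = 0.01982 mol
Let x = n(CaCO3), y = n(MgCO3).
Titrant: 2x + 2y = 0.01982;  mass: 100.09x + 84.31y = 0.8882
Solving, x = 3.330 × 10^-3 mol, y = 6.582 × 10^-3 mol
mass of CaCO3 = 3.330 × 10^-3 × 100.09 = 0.3333 g
% CaCO3 = 0.3333 / 0.8882 × 100 = 37.52 %

37.52 %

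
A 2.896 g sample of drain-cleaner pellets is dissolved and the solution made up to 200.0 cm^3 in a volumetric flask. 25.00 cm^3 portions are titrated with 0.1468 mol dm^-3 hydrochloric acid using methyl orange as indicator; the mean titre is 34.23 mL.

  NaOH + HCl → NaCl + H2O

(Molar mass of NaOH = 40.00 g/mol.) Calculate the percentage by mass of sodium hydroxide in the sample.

n(HCl) per titration = 0.03423 × 0.1468 = 5.025 × 10^-3 mol
n(NaOH) in each aliquot = 5.025 × 10^-3 mol (1:1 ratio)
n(NaOH) in the whole flask = 5.025 × 10^-3 × 200.0/25.00 = 0.04020 mol
mass of NaOH = 0.04020 × 40.00 = 1.608 g
% NaOH = 1.608 / 2.896 × 100 = 55.52 %

55.52 %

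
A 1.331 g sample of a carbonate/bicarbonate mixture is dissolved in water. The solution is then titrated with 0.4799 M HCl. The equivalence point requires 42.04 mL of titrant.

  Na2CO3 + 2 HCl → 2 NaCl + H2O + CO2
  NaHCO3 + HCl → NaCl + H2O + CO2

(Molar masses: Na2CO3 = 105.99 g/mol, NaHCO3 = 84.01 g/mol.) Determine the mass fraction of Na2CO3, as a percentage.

n(HCl) = 0.04204 × 0.4799 = 0.02017 mol
Let x = n(Na2CO3), y = n(NaHCO3).
Titrant: 2x + 1y = 0.02017;  mass: 105.99x + 84.01y = 1.331
Solving, x = 5.867 × 10^-3 mol, y = 8.442 × 10^-3 mol
mass of Na2CO3 = 5.867 × 10^-3 × 105.99 = 0.6218 g
% Na2CO3 = 0.6218 / 1.331 × 100 = 46.72 %

46.72 %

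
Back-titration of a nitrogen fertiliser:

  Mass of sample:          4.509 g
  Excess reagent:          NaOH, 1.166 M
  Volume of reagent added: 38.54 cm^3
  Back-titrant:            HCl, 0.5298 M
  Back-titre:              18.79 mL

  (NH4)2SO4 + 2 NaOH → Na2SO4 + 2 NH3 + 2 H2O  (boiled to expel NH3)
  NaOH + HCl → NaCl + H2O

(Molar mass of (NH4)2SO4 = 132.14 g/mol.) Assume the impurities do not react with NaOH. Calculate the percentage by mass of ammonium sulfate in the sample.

n(NaOH) added = 0.03854 × 1.166 = 0.04494 mol
n(HCl) used in back-titration = 0.01879 × 0.5298 = 9.955 × 10^-3 mol
n(NaOH) left over = 9.955 × 10^-3 mol (1:1 ratio)
n(NaOH) consumed by analyte = 0.04494 − 9.955 × 10^-3 = 0.03498 mol
From the 1:2 ratio, n((NH4)2SO4) = 1/2 × 0.03498 = 0.01749 mol
mass of (NH4)2SO4 = 0.01749 × 132.14 = 2.311 g
% (NH4)2SO4 = 2.311 / 4.509 × 100 = 51.26 %

51.26 %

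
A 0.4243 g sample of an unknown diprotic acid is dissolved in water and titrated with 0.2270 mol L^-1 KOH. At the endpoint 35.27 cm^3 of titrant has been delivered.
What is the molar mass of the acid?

n(KOH) = 0.03527 L × 0.2270 mol/L = 8.006 × 10^-3 mol
From the 1:2 ratio, n(H2A) = 1/2 × 8.006 × 10^-3 = 4.003 × 10^-3 mol
M = m / n = 0.4243 g / 4.003 × 10^-3 mol = 106.0 g/mol

106.0 g/mol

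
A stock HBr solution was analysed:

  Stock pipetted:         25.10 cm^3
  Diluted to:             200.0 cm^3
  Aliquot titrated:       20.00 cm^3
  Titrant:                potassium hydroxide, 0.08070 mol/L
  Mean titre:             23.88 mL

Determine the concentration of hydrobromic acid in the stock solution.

0.7678 mol/L

HBr + KOH → KBr + H2O
n(KOH) = 0.02388 × 0.08070 = 1.927 × 10^-3 mol
n(HBr) in the aliquot = 1.927 × 10^-3 mol (1:1 ratio)
[HBr]_dilute = 1.927 × 10^-3 / 0.02000 = 0.09636 mol/L
Dilution factor = 200.0 / 25.10 = 7.968
[HBr]_stock = 0.09636 × 7.968 = 0.7678 mol/L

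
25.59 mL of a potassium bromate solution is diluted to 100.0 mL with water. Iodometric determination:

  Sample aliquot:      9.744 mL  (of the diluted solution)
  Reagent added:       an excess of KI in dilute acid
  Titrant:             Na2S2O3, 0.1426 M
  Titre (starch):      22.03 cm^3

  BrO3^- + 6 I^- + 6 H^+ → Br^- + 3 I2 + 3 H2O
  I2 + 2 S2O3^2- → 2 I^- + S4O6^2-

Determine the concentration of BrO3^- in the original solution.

0.2100 M

n(S2O3^2-) = 0.02203 × 0.1426 = 3.141 × 10^-3 mol
n(I2) = n(S2O3^2-)/2 = 1.571 × 10^-3 mol
From the 1:3 ratio, n(BrO3^-) in the aliquot = 1/3 × 1.571 × 10^-3 = 5.236 × 10^-4 mol
[BrO3^-]_dilute = 5.236 × 10^-4 / 0.009744 = 0.05373 mol/L
[BrO3^-]_original = 0.05373 × 100.0/25.59 = 0.2100 mol/L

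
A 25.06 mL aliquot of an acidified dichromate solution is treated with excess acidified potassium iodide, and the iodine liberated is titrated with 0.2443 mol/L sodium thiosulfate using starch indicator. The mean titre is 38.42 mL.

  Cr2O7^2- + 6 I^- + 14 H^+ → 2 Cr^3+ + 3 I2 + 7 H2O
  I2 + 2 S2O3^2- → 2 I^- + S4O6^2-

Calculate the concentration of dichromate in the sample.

n(S2O3^2-) = 0.03842 × 0.2443 = 9.386 × 10^-3 mol
n(I2) = n(S2O3^2-)/2 = 4.693 × 10^-3 mol
From the 1:3 ratio, n(Cr2O7^2-) in the aliquot = 1/3 × 4.693 × 10^-3 = 1.564 × 10^-3 mol
[Cr2O7^2-] = 1.564 × 10^-3 / 0.02506 = 0.06242 mol/L

0.06242 mol/L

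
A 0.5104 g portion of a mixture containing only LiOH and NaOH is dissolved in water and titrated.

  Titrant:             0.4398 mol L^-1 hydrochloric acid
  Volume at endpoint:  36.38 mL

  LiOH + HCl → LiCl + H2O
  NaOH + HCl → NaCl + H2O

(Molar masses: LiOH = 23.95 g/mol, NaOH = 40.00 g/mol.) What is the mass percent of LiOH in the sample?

37.89 %

n(HCl) = 0.03638 × 0.4398 = 0.01600 mol
Let x = n(LiOH), y = n(NaOH).
Titrant: 1x + 1y = 0.01600;  mass: 23.95x + 40.00y = 0.5104
Solving, x = 8.075 × 10^-3 mol, y = 7.925 × 10^-3 mol
mass of LiOH = 8.075 × 10^-3 × 23.95 = 0.1934 g
% LiOH = 0.1934 / 0.5104 × 100 = 37.89 %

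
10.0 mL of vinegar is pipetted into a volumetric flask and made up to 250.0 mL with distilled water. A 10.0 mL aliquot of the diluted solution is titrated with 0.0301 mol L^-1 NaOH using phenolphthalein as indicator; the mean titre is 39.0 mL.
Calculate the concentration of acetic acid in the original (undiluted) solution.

2.93 mol/L

CH3COOH + NaOH → CH3COONa + H2O
n(NaOH) = 0.0390 × 0.0301 = 1.17 × 10^-3 mol
n(CH3COOH) in the aliquot = 1.17 × 10^-3 mol (1:1 ratio)
[CH3COOH]_dilute = 1.17 × 10^-3 / 0.0100 = 0.117 mol/L
Dilution factor = 250.0 / 10.0 = 25.00
[CH3COOH]_stock = 0.117 × 25.00 = 2.93 mol/L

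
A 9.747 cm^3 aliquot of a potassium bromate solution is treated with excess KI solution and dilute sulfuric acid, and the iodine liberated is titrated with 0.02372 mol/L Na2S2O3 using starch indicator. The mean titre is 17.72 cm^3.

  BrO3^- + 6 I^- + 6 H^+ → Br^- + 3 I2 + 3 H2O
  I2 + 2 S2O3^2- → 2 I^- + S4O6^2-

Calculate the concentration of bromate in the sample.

0.007187 mol/L

n(S2O3^2-) = 0.01772 × 0.02372 = 4.203 × 10^-4 mol
n(I2) = n(S2O3^2-)/2 = 2.102 × 10^-4 mol
From the 1:3 ratio, n(BrO3^-) in the aliquot = 1/3 × 2.102 × 10^-4 = 7.005 × 10^-5 mol
[BrO3^-] = 7.005 × 10^-5 / 0.009747 = 0.007187 mol/L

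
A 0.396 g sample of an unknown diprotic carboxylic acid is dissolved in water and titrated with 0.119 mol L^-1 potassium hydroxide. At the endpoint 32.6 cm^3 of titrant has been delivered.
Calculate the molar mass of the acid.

204 g/mol

n(KOH) = 0.0326 L × 0.119 mol/L = 3.88 × 10^-3 mol
From the 1:2 ratio, n(H2A) = 1/2 × 3.88 × 10^-3 = 1.94 × 10^-3 mol
M = m / n = 0.396 g / 1.94 × 10^-3 mol = 204 g/mol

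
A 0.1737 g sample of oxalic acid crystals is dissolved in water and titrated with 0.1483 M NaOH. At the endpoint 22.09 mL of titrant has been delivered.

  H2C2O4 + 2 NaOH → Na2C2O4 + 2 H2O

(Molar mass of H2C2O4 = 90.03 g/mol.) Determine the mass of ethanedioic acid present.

n(NaOH) = 0.02209 L × 0.1483 mol/L = 3.276 × 10^-3 mol
From the 1:2 ratio, n(H2C2O4) = 1/2 × 3.276 × 10^-3 = 1.638 × 10^-3 mol
mass of H2C2O4 = 1.638 × 10^-3 × 90.03 g/mol = 0.1475 g

0.1475 g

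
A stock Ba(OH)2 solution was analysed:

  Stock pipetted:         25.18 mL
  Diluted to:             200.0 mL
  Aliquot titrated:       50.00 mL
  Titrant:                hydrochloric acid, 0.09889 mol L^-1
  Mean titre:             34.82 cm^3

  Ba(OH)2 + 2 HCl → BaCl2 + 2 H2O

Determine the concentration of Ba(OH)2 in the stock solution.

n(HCl) = 0.03482 × 0.09889 = 3.443 × 10^-3 mol
From the 1:2 ratio, n(Ba(OH)2) in the aliquot = 1/2 × 3.443 × 10^-3 = 1.722 × 10^-3 mol
[Ba(OH)2]_dilute = 1.722 × 10^-3 / 0.05000 = 0.03443 mol/L
Dilution factor = 200.0 / 25.18 = 7.943
[Ba(OH)2]_stock = 0.03443 × 7.943 = 0.2735 mol/L

0.2735 mol/L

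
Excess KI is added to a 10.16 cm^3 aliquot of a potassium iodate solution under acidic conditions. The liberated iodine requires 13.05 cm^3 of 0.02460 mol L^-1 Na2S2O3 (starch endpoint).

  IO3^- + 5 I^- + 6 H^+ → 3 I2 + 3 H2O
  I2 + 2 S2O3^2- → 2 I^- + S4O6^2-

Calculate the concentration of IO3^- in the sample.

0.005266 mol/L

n(S2O3^2-) = 0.01305 × 0.02460 = 3.210 × 10^-4 mol
n(I2) = n(S2O3^2-)/2 = 1.605 × 10^-4 mol
From the 1:3 ratio, n(IO3^-) in the aliquot = 1/3 × 1.605 × 10^-4 = 5.351 × 10^-5 mol
[IO3^-] = 5.351 × 10^-5 / 0.01016 = 0.005266 mol/L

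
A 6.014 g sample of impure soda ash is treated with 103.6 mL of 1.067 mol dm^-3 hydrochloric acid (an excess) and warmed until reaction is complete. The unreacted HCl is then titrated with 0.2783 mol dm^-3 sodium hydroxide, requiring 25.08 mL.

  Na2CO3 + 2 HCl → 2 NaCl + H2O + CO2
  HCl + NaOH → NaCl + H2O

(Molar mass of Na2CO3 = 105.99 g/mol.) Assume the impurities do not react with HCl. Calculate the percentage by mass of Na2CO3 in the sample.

n(HCl) added = 0.1036 × 1.067 = 0.1105 mol
n(NaOH) used in back-titration = 0.02508 × 0.2783 = 6.980 × 10^-3 mol
n(HCl) left over = 6.980 × 10^-3 mol (1:1 ratio)
n(HCl) consumed by analyte = 0.1105 − 6.980 × 10^-3 = 0.1036 mol
From the 1:2 ratio, n(Na2CO3) = 1/2 × 0.1036 = 0.05178 mol
mass of Na2CO3 = 0.05178 × 105.99 = 5.488 g
% Na2CO3 = 5.488 / 6.014 × 100 = 91.26 %

91.26 %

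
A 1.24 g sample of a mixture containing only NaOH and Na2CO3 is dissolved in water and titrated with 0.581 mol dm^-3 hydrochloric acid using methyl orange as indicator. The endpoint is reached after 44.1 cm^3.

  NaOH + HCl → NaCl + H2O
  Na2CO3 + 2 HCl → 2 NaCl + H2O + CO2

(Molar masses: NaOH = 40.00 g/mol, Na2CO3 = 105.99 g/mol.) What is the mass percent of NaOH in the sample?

n(HCl) = 0.0441 × 0.581 = 0.0256 mol
Let x = n(NaOH), y = n(Na2CO3).
Titrant: 1x + 2y = 0.0256;  mass: 40.00x + 105.99y = 1.24
Solving, x = 9.07 × 10^-3 mol, y = 8.28 × 10^-3 mol
mass of NaOH = 9.07 × 10^-3 × 40.00 = 0.363 g
% NaOH = 0.363 / 1.24 × 100 = 29.3 %

29.3 %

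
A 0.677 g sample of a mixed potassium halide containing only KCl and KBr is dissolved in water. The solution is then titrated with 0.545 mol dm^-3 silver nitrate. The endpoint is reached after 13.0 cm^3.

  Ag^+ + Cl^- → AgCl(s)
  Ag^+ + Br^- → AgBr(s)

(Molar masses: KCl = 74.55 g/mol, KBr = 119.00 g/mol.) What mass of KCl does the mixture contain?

n(AgNO3) = 0.0130 × 0.545 = 7.09 × 10^-3 mol
Let x = n(KCl), y = n(KBr).
Titrant: 1x + 1y = 7.09 × 10^-3;  mass: 74.55x + 119.00y = 0.677
Solving, x = 3.74 × 10^-3 mol, y = 3.35 × 10^-3 mol
mass of KCl = 3.74 × 10^-3 × 74.55 = 0.279 g

0.279 g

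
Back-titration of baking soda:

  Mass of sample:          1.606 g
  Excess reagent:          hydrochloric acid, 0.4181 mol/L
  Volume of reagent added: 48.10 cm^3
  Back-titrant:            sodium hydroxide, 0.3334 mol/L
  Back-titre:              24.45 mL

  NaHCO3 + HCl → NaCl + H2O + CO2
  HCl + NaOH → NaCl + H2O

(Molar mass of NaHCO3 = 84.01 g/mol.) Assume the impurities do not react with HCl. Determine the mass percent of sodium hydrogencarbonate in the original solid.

62.56 %

n(HCl) added = 0.04810 × 0.4181 = 0.02011 mol
n(NaOH) used in back-titration = 0.02445 × 0.3334 = 8.152 × 10^-3 mol
n(HCl) left over = 8.152 × 10^-3 mol (1:1 ratio)
n(HCl) consumed by analyte = 0.02011 − 8.152 × 10^-3 = 0.01196 mol
n(NaHCO3) = 0.01196 mol (1:1 ratio)
mass of NaHCO3 = 0.01196 × 84.01 = 1.005 g
% NaHCO3 = 1.005 / 1.606 × 100 = 62.56 %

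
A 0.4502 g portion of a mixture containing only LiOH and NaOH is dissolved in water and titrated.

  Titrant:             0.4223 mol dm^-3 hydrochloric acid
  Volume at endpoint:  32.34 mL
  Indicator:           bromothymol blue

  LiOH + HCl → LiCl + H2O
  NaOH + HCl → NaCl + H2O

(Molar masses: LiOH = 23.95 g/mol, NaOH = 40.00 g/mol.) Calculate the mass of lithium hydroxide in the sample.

n(HCl) = 0.03234 × 0.4223 = 0.01366 mol
Let x = n(LiOH), y = n(NaOH).
Titrant: 1x + 1y = 0.01366;  mass: 23.95x + 40.00y = 0.4502
Solving, x = 5.987 × 10^-3 mol, y = 7.670 × 10^-3 mol
mass of LiOH = 5.987 × 10^-3 × 23.95 = 0.1434 g

0.1434 g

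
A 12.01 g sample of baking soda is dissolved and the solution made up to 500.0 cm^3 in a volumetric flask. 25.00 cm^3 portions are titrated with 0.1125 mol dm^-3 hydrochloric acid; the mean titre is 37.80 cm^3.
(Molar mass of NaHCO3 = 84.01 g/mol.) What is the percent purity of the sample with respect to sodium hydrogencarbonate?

59.49 %

NaHCO3 + HCl → NaCl + H2O + CO2
n(HCl) per titration = 0.03780 × 0.1125 = 4.252 × 10^-3 mol
n(NaHCO3) in each aliquot = 4.252 × 10^-3 mol (1:1 ratio)
n(NaHCO3) in the whole flask = 4.252 × 10^-3 × 500.0/25.00 = 0.08505 mol
mass of NaHCO3 = 0.08505 × 84.01 = 7.145 g
% NaHCO3 = 7.145 / 12.01 × 100 = 59.49 %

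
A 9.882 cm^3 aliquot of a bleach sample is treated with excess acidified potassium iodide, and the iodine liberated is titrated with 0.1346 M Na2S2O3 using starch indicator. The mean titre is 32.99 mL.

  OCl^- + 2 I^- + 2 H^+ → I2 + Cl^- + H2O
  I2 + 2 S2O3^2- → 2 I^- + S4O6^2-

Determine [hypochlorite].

0.2247 M

n(S2O3^2-) = 0.03299 × 0.1346 = 4.440 × 10^-3 mol
n(I2) = n(S2O3^2-)/2 = 2.220 × 10^-3 mol
n(OCl^-) in the aliquot = 2.220 × 10^-3 mol (1:1 ratio)
[OCl^-] = 2.220 × 10^-3 / 0.009882 = 0.2247 mol/L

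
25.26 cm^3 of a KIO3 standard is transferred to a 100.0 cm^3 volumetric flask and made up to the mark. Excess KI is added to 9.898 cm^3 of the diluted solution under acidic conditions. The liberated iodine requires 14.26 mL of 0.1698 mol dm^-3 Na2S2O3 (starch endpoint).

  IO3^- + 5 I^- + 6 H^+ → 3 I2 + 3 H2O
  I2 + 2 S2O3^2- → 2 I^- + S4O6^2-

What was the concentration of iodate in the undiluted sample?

n(S2O3^2-) = 0.01426 × 0.1698 = 2.421 × 10^-3 mol
n(I2) = n(S2O3^2-)/2 = 1.211 × 10^-3 mol
From the 1:3 ratio, n(IO3^-) in the aliquot = 1/3 × 1.211 × 10^-3 = 4.036 × 10^-4 mol
[IO3^-]_dilute = 4.036 × 10^-4 / 0.009898 = 0.04077 mol/L
[IO3^-]_original = 0.04077 × 100.0/25.26 = 0.1614 mol/L

0.1614 mol/L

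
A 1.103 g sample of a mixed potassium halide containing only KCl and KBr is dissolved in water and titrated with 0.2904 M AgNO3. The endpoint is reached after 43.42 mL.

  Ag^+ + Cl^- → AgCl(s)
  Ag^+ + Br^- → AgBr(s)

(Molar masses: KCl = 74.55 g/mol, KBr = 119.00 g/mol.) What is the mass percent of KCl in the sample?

n(AgNO3) = 0.04342 × 0.2904 = 0.01261 mol
Let x = n(KCl), y = n(KBr).
Titrant: 1x + 1y = 0.01261;  mass: 74.55x + 119.00y = 1.103
Solving, x = 8.942 × 10^-3 mol, y = 3.667 × 10^-3 mol
mass of KCl = 8.942 × 10^-3 × 74.55 = 0.6667 g
% KCl = 0.6667 / 1.103 × 100 = 60.44 %

60.44 %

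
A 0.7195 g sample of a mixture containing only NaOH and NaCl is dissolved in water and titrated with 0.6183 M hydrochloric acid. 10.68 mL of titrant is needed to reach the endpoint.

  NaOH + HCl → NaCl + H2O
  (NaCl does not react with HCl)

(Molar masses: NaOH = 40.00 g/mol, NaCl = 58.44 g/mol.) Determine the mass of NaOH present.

n(HCl) = 0.01068 × 0.6183 = 6.603 × 10^-3 mol
Let x = n(NaOH), y = n(NaCl).
Titrant: 1x = 6.603 × 10^-3;  mass: 40.00x + 58.44y = 0.7195
Solving, x = 6.603 × 10^-3 mol, y = 7.792 × 10^-3 mol
mass of NaOH = 6.603 × 10^-3 × 40.00 = 0.2641 g

0.2641 g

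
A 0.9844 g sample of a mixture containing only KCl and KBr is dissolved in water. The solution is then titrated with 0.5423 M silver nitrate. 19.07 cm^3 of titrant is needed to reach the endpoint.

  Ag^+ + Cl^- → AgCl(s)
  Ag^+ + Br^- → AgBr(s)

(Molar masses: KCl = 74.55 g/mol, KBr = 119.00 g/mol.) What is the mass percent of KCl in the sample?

41.96 %

n(AgNO3) = 0.01907 × 0.5423 = 0.01034 mol
Let x = n(KCl), y = n(KBr).
Titrant: 1x + 1y = 0.01034;  mass: 74.55x + 119.00y = 0.9844
Solving, x = 5.540 × 10^-3 mol, y = 4.802 × 10^-3 mol
mass of KCl = 5.540 × 10^-3 × 74.55 = 0.4130 g
% KCl = 0.4130 / 0.9844 × 100 = 41.96 %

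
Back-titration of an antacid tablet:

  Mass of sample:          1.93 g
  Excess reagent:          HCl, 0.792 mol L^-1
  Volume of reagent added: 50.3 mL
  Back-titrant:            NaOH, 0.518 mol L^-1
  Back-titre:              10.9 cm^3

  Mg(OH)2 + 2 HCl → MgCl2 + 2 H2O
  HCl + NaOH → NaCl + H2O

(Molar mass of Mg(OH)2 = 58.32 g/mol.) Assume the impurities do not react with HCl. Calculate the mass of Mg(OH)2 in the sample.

n(HCl) added = 0.0503 × 0.792 = 0.0398 mol
n(NaOH) used in back-titration = 0.0109 × 0.518 = 5.65 × 10^-3 mol
n(HCl) left over = 5.65 × 10^-3 mol (1:1 ratio)
n(HCl) consumed by analyte = 0.0398 − 5.65 × 10^-3 = 0.0342 mol
From the 1:2 ratio, n(Mg(OH)2) = 1/2 × 0.0342 = 0.0171 mol
mass of Mg(OH)2 = 0.0171 × 58.32 = 0.997 g

0.997 g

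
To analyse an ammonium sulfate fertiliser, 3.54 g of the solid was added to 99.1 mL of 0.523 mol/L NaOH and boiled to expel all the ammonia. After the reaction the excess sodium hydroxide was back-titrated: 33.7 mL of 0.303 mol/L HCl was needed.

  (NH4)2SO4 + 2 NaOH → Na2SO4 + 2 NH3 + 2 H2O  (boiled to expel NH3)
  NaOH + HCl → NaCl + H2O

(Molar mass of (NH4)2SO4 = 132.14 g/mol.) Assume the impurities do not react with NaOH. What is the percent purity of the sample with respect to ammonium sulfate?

n(NaOH) added = 0.0991 × 0.523 = 0.0518 mol
n(HCl) used in back-titration = 0.0337 × 0.303 = 0.0102 mol
n(NaOH) left over = 0.0102 mol (1:1 ratio)
n(NaOH) consumed by analyte = 0.0518 − 0.0102 = 0.0416 mol
From the 1:2 ratio, n((NH4)2SO4) = 1/2 × 0.0416 = 0.0208 mol
mass of (NH4)2SO4 = 0.0208 × 132.14 = 2.75 g
% (NH4)2SO4 = 2.75 / 3.54 × 100 = 77.7 %

77.7 %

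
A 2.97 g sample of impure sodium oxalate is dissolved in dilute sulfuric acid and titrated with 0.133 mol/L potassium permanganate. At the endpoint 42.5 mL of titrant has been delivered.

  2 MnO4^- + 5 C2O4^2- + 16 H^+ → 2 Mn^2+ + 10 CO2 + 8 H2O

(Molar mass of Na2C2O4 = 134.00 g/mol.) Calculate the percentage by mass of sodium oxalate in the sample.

63.8 %

n(KMnO4) = 0.0425 L × 0.133 mol/L = 5.65 × 10^-3 mol
From the 5:2 ratio, n(Na2C2O4) = 5/2 × 5.65 × 10^-3 = 0.0141 mol
mass of Na2C2O4 = 0.0141 × 134.00 g/mol = 1.89 g
% Na2C2O4 = 1.89 / 2.97 × 100 = 63.8 %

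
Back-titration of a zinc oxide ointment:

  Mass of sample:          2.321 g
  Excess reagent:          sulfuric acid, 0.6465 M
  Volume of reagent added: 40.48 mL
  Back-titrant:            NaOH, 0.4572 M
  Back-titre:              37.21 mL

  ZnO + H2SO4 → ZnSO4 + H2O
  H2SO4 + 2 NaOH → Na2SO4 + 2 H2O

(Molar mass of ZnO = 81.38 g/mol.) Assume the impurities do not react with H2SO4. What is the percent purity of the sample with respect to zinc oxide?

61.93 %

n(H2SO4) added = 0.04048 × 0.6465 = 0.02617 mol
n(NaOH) used in back-titration = 0.03721 × 0.4572 = 0.01701 mol
From the 1:2 ratio, n(H2SO4) left over = 1/2 × 0.01701 = 8.506 × 10^-3 mol
n(H2SO4) consumed by analyte = 0.02617 − 8.506 × 10^-3 = 0.01766 mol
n(ZnO) = 0.01766 mol (1:1 ratio)
mass of ZnO = 0.01766 × 81.38 = 1.438 g
% ZnO = 1.438 / 2.321 × 100 = 61.93 %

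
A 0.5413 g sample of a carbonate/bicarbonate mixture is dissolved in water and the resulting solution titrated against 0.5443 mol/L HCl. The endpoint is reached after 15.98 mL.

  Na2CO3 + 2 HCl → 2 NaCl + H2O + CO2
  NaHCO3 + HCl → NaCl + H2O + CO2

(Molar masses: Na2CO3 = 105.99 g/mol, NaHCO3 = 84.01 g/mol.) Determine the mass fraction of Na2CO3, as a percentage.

n(HCl) = 0.01598 × 0.5443 = 8.698 × 10^-3 mol
Let x = n(Na2CO3), y = n(NaHCO3).
Titrant: 2x + 1y = 8.698 × 10^-3;  mass: 105.99x + 84.01y = 0.5413
Solving, x = 3.054 × 10^-3 mol, y = 2.591 × 10^-3 mol
mass of Na2CO3 = 3.054 × 10^-3 × 105.99 = 0.3236 g
% Na2CO3 = 0.3236 / 0.5413 × 100 = 59.79 %

59.79 %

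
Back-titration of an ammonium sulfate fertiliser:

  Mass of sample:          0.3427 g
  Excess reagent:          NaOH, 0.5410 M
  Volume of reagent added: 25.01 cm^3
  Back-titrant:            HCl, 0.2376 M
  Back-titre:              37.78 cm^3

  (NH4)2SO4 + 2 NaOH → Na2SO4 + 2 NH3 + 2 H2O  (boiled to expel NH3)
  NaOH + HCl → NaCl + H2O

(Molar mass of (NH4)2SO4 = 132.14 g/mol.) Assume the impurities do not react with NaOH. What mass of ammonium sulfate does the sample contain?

0.3009 g

n(NaOH) added = 0.02501 × 0.5410 = 0.01353 mol
n(HCl) used in back-titration = 0.03778 × 0.2376 = 8.977 × 10^-3 mol
n(NaOH) left over = 8.977 × 10^-3 mol (1:1 ratio)
n(NaOH) consumed by analyte = 0.01353 − 8.977 × 10^-3 = 4.554 × 10^-3 mol
From the 1:2 ratio, n((NH4)2SO4) = 1/2 × 4.554 × 10^-3 = 2.277 × 10^-3 mol
mass of (NH4)2SO4 = 2.277 × 10^-3 × 132.14 = 0.3009 g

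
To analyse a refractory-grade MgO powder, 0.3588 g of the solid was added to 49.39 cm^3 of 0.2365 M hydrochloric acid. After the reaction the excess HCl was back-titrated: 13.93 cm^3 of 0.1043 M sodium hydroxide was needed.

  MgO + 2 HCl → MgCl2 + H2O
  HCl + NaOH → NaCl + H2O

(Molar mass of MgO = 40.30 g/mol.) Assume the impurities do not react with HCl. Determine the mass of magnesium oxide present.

n(HCl) added = 0.04939 × 0.2365 = 0.01168 mol
n(NaOH) used in back-titration = 0.01393 × 0.1043 = 1.453 × 10^-3 mol
n(HCl) left over = 1.453 × 10^-3 mol (1:1 ratio)
n(HCl) consumed by analyte = 0.01168 − 1.453 × 10^-3 = 0.01023 mol
From the 1:2 ratio, n(MgO) = 1/2 × 0.01023 = 5.114 × 10^-3 mol
mass of MgO = 5.114 × 10^-3 × 40.30 = 0.2061 g

0.2061 g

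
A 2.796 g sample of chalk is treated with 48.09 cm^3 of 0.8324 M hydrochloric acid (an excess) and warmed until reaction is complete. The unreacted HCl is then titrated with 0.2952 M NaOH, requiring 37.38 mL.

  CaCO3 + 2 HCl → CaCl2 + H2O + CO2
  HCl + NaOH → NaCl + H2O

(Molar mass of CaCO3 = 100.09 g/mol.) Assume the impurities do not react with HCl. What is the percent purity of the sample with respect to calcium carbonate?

n(HCl) added = 0.04809 × 0.8324 = 0.04003 mol
n(NaOH) used in back-titration = 0.03738 × 0.2952 = 0.01103 mol
n(HCl) left over = 0.01103 mol (1:1 ratio)
n(HCl) consumed by analyte = 0.04003 − 0.01103 = 0.02900 mol
From the 1:2 ratio, n(CaCO3) = 1/2 × 0.02900 = 0.01450 mol
mass of CaCO3 = 0.01450 × 100.09 = 1.451 g
% CaCO3 = 1.451 / 2.796 × 100 = 51.90 %

51.90 %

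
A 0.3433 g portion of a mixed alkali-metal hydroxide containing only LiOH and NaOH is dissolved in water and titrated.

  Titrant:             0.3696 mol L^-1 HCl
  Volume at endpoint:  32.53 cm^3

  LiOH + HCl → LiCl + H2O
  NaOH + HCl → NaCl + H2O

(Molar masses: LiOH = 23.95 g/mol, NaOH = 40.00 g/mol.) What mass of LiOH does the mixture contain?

n(HCl) = 0.03253 × 0.3696 = 0.01202 mol
Let x = n(LiOH), y = n(NaOH).
Titrant: 1x + 1y = 0.01202;  mass: 23.95x + 40.00y = 0.3433
Solving, x = 8.575 × 10^-3 mol, y = 3.448 × 10^-3 mol
mass of LiOH = 8.575 × 10^-3 × 23.95 = 0.2054 g

0.2054 g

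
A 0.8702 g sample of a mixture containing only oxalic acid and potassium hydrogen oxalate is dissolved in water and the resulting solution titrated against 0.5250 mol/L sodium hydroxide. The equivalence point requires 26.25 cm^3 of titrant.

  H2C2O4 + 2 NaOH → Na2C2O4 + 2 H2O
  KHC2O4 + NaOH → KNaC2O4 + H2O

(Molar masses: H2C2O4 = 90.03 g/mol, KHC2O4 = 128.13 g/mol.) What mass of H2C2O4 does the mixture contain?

n(NaOH) = 0.02625 × 0.5250 = 0.01378 mol
Let x = n(H2C2O4), y = n(KHC2O4).
Titrant: 2x + 1y = 0.01378;  mass: 90.03x + 128.13y = 0.8702
Solving, x = 5.388 × 10^-3 mol, y = 3.006 × 10^-3 mol
mass of H2C2O4 = 5.388 × 10^-3 × 90.03 = 0.4851 g

0.4851 g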